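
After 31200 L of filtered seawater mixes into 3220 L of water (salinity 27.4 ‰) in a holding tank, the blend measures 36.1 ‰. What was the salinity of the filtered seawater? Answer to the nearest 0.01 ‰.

Salt balance: 3,220×27.4 + 31,200×S = 34,420×36.1
88,228 + 31,200·S = 1,242,562
S = (1,242,562 − 88,228) / 31,200 = 36.9979 ‰

37.00 ‰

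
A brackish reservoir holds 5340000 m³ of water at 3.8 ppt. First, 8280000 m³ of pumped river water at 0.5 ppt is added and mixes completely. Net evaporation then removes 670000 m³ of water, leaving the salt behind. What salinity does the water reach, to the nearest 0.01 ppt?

After mixing: salt = 5,340,000×3.8 + 8,280,000×0.5 = 24,432,000; volume = 13,620,000 m³
After evaporation: salt unchanged = 24,432,000; volume = 13,620,000 − 670,000 = 12,950,000 m³
S = 24,432,000 / 12,950,000 = 1.8866 ppt

1.89 ppt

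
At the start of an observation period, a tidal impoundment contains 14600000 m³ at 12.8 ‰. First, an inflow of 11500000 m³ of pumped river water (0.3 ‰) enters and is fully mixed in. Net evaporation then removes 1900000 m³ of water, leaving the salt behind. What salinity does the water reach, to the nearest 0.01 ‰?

7.86 ‰

After mixing: salt = 14,600,000×12.8 + 11,500,000×0.3 = 190,330,000; volume = 26,100,000 m³
After evaporation: salt unchanged = 190,330,000; volume = 26,100,000 − 1,900,000 = 24,200,000 m³
S = 190,330,000 / 24,200,000 = 7.8649 ‰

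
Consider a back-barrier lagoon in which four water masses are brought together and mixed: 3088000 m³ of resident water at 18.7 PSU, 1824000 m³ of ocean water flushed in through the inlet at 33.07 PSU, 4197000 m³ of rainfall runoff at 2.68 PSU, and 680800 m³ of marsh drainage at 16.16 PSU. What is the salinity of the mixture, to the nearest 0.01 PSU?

14.33 PSU

Mass of salt is conserved:
salt = 3,088,000×18.7 + 1,824,000×33.07 + 4,197,000×2.68 + 680,800×16.16 = 57,745,600 + 60,319,680 + 11,247,960 + 11,001,728 = 140,314,968
volume = 3,088,000 + 1,824,000 + 4,197,000 + 680,800 = 9,789,800 m³
S = 140,314,968 / 9,789,800 = 14.3328 PSU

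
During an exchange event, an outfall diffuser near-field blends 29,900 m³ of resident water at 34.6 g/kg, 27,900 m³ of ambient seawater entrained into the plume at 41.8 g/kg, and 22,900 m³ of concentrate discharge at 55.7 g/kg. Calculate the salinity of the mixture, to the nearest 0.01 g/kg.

Weighted by volume,
salt = 29,900×34.6 + 27,900×41.8 + 22,900×55.7 = 1,034,540 + 1,166,220 + 1,275,530 = 3,476,290
volume = 29,900 + 27,900 + 22,900 = 80,700 m³
S = 3,476,290 / 80,700 = 43.0767 g/kg

43.08 g/kg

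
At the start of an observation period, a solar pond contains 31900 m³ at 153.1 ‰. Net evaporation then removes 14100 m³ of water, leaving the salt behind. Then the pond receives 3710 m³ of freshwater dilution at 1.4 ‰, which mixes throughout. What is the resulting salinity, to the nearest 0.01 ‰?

After evaporation: salt = 31,900×153.1 = 4,883,890; volume = 31,900 − 14,100 = 17,800 m³
After mixing: salt = 4,883,890 + 3,710×1.4 = 4,889,084; volume = 17,800 + 3,710 = 21,510 m³
S = 4,889,084 / 21,510 = 227.2935 ‰

227.29 ‰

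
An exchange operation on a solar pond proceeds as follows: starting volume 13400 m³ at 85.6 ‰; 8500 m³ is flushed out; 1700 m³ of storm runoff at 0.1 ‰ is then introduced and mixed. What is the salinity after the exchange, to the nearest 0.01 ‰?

63.58 ‰

Remaining after removal: 4,900 m³ at 85.6 ‰ (salt = 419,440)
After addition: salt = 419,440 + 1,700×0.1 = 419,610; volume = 6,600 m³
S = 419,610 / 6,600 = 63.5773 ‰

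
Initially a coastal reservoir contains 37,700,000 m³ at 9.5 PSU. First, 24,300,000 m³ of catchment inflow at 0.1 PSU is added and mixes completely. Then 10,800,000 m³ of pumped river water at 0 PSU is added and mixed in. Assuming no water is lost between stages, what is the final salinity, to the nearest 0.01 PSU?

4.95 PSU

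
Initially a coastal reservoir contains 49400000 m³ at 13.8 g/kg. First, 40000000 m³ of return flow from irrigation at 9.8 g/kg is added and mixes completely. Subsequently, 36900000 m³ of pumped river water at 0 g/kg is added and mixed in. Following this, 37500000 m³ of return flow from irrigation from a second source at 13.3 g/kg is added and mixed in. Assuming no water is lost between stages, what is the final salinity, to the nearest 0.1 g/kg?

By conservation of dissolved salt,
Initial salt = 49,400,000×13.8 = 681,720,000
After stage 1: salt = 681,720,000 + 40,000,000×9.8 = 1,073,720,000; volume = 89,400,000 m³; S = 12.01 g/kg
After stage 2: salt = 1,073,720,000 + 36,900,000×0 = 1,073,720,000; volume = 126,300,000 m³; S = 8.501 g/kg
After stage 3: salt = 1,073,720,000 + 37,500,000×13.3 = 1,572,470,000; volume = 163,800,000 m³
S = 1,572,470,000 / 163,800,000 = 9.5999 g/kg

9.6 g/kg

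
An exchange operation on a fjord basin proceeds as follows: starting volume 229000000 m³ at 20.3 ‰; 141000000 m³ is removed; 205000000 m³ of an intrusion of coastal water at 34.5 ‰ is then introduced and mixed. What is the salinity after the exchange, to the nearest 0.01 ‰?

30.24 ‰

Remaining after removal: 88,000,000 m³ at 20.3 ‰ (salt = 1,786,400,000)
After addition: salt = 1,786,400,000 + 205,000,000×34.5 = 8,858,900,000; volume = 293,000,000 m³
S = 8,858,900,000 / 293,000,000 = 30.2352 ‰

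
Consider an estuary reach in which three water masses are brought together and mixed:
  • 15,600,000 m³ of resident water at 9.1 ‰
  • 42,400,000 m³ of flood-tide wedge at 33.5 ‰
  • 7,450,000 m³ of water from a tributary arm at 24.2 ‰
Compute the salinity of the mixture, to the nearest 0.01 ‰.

Conserving salt mass:
salt = 15,600,000×9.1 + 42,400,000×33.5 + 7,450,000×24.2 = 141,960,000 + 1,420,400,000 + 180,290,000 = 1,742,650,000
volume = 15,600,000 + 42,400,000 + 7,450,000 = 65,450,000 m³
S = 1,742,650,000 / 65,450,000 = 26.6257 ‰

26.63 ‰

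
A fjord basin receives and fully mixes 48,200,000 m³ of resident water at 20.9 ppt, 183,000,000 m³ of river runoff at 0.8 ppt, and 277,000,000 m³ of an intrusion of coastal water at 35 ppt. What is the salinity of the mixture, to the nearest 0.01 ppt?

21.35 ppt

Conserving salt mass:
salt = 48,200,000×20.9 + 183,000,000×0.8 + 277,000,000×35 = 1,007,380,000 + 146,400,000 + 9,695,000,000 = 10,848,780,000
volume = 48,200,000 + 183,000,000 + 277,000,000 = 508,200,000 m³
S = 10,848,780,000 / 508,200,000 = 21.3475 ppt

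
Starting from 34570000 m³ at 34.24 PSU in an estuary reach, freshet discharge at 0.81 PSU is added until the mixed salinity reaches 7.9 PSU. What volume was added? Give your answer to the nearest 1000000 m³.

Salt balance: 34,570,000×34.24 + V×0.81 = (34,570,000+V)×7.9
1,183,676,800 + 0.81V = 273,103,000 + 7.9V
910,573,800 = 7.09V
V = 128,430,719.32 m³

128000000 m³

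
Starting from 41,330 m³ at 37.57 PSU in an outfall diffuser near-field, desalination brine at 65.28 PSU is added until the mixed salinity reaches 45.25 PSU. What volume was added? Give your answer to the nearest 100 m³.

15800 m³

Salt balance: 41,330×37.57 + V×65.28 = (41,330+V)×45.25
1,552,768.1 + 65.28V = 1,870,182.5 + 45.25V
317,414.4 = 20.03V
V = 15,846.95 m³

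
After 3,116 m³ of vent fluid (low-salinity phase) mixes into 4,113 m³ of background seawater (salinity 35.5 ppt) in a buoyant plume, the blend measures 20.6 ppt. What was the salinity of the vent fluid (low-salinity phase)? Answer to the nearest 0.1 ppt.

0.9 ppt

Salt balance: 4,113×35.5 + 3,116×S = 7,229×20.6
146,011.5 + 3,116·S = 148,917.4
S = (148,917.4 − 146,011.5) / 3,116 = 0.9326 ppt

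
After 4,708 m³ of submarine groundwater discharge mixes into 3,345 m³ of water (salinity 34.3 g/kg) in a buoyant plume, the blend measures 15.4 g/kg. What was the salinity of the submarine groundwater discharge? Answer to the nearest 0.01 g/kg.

1.97 g/kg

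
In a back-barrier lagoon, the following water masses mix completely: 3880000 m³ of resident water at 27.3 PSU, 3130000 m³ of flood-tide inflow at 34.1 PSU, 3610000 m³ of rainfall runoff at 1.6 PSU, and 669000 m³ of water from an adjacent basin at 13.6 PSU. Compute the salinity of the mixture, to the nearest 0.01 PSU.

20.16 PSU

Weighted by volume,
salt = 3,880,000×27.3 + 3,130,000×34.1 + 3,610,000×1.6 + 669,000×13.6 = 105,924,000 + 106,733,000 + 5,776,000 + 9,098,400 = 227,531,400
volume = 3,880,000 + 3,130,000 + 3,610,000 + 669,000 = 11,289,000 m³
S = 227,531,400 / 11,289,000 = 20.1551 PSU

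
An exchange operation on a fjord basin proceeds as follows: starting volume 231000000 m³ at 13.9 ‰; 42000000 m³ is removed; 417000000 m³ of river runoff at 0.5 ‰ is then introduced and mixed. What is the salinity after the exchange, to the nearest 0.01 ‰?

4.68 ‰

Remaining after removal: 189,000,000 m³ at 13.9 ‰ (salt = 2,627,100,000)
After addition: salt = 2,627,100,000 + 417,000,000×0.5 = 2,835,600,000; volume = 606,000,000 m³
S = 2,835,600,000 / 606,000,000 = 4.6792 ‰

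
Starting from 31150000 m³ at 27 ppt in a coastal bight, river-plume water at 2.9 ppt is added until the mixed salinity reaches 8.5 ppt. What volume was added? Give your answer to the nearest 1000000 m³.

Salt balance: 31,150,000×27 + V×2.9 = (31,150,000+V)×8.5
841,050,000 + 2.9V = 264,775,000 + 8.5V
576,275,000 = 5.6V
V = 102,906,250 m³

103000000 m³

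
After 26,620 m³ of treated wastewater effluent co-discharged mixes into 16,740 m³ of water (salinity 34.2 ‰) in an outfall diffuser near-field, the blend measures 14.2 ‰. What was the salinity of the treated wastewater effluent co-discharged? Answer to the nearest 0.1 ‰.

Salt balance: 16,740×34.2 + 26,620×S = 43,360×14.2
572,508 + 26,620·S = 615,712
S = (615,712 − 572,508) / 26,620 = 1.623 ‰

1.6 ‰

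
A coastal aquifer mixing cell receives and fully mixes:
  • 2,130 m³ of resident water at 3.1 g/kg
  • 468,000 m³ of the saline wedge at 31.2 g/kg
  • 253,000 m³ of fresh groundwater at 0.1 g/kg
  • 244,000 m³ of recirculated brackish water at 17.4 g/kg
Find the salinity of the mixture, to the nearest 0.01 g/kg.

Total salt / total volume:
salt = 2,130×3.1 + 468,000×31.2 + 253,000×0.1 + 244,000×17.4 = 6,603 + 14,601,600 + 25,300 + 4,245,600 = 18,879,103
volume = 2,130 + 468,000 + 253,000 + 244,000 = 967,130 m³
S = 18,879,103 / 967,130 = 19.5208 g/kg

19.52 g/kg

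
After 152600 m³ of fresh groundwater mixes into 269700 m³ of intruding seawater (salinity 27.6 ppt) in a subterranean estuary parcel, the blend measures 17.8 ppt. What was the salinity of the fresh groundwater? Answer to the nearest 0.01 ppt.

0.48 ppt

Salt balance: 269,700×27.6 + 152,600×S = 422,300×17.8
7,443,720 + 152,600·S = 7,516,940
S = (7,516,940 − 7,443,720) / 152,600 = 0.4798 ppt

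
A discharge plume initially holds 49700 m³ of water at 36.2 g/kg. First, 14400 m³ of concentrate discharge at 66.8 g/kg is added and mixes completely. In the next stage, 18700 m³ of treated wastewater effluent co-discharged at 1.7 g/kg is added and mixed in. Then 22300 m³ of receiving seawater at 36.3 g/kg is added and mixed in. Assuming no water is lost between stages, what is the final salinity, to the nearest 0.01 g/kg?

34.28 g/kg

Total salt / total volume:
Initial salt = 49,700×36.2 = 1,799,140
After stage 1: salt = 1,799,140 + 14,400×66.8 = 2,761,060; volume = 64,100 m³; S = 43.074 g/kg
After stage 2: salt = 2,761,060 + 18,700×1.7 = 2,792,850; volume = 82,800 m³; S = 33.73 g/kg
After stage 3: salt = 2,792,850 + 22,300×36.3 = 3,602,340; volume = 105,100 m³
S = 3,602,340 / 105,100 = 34.2754 g/kg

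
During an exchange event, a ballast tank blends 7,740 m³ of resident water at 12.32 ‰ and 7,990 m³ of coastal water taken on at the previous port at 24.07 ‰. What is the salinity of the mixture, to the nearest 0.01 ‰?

Total salt / total volume:
salt = 7,740×12.32 + 7,990×24.07 = 95,356.8 + 192,319.3 = 287,676.1
volume = 7,740 + 7,990 = 15,730 m³
S = 287,676.1 / 15,730 = 18.2884 ‰

18.29 ‰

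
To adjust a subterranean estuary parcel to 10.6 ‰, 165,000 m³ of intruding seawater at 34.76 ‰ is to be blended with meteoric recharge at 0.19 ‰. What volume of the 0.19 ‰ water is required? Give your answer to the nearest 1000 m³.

383000 m³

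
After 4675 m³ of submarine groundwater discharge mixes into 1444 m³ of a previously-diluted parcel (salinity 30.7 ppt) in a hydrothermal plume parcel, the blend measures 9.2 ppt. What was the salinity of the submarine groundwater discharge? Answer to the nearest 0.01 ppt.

2.56 ppt

Salt balance: 1,444×30.7 + 4,675×S = 6,119×9.2
44,330.8 + 4,675·S = 56,294.8
S = (56,294.8 − 44,330.8) / 4,675 = 2.5591 ppt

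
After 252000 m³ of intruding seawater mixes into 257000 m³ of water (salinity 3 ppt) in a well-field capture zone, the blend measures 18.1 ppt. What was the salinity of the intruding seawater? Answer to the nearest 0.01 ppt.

Salt balance: 257,000×3 + 252,000×S = 509,000×18.1
771,000 + 252,000·S = 9,212,900
S = (9,212,900 − 771,000) / 252,000 = 33.4996 ppt

33.50 ppt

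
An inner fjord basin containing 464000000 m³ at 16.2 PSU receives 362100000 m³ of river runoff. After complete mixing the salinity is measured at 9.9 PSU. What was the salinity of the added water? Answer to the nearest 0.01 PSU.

1.83 PSU

Salt balance: 464,000,000×16.2 + 362,100,000×S = 826,100,000×9.9
7,516,800,000 + 362,100,000·S = 8,178,390,000
S = (8,178,390,000 − 7,516,800,000) / 362,100,000 = 1.8271 PSU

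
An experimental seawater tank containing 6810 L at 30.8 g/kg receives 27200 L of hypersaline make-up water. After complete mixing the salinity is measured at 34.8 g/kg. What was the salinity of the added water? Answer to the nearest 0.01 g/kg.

35.80 g/kg

Salt balance: 6,810×30.8 + 27,200×S = 34,010×34.8
209,748 + 27,200·S = 1,183,548
S = (1,183,548 − 209,748) / 27,200 = 35.8015 g/kg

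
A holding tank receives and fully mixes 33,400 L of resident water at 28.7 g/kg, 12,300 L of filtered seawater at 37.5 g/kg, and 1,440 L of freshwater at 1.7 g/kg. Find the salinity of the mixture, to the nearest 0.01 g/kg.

30.17 g/kg

Mass of salt is conserved:
salt = 33,400×28.7 + 12,300×37.5 + 1,440×1.7 = 958,580 + 461,250 + 2,448 = 1,422,278
volume = 33,400 + 12,300 + 1,440 = 47,140 L
S = 1,422,278 / 47,140 = 30.1714 g/kg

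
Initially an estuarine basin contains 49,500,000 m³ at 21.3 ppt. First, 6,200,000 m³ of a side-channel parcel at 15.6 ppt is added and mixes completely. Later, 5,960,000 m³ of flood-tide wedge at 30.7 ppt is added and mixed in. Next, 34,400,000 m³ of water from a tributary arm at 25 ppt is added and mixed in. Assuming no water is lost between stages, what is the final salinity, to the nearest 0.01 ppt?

Weighted by volume,
Initial salt = 49,500,000×21.3 = 1,054,350,000
After stage 1: salt = 1,054,350,000 + 6,200,000×15.6 = 1,151,070,000; volume = 55,700,000 m³; S = 20.666 ppt
After stage 2: salt = 1,151,070,000 + 5,960,000×30.7 = 1,334,042,000; volume = 61,660,000 m³; S = 21.635 ppt
After stage 3: salt = 1,334,042,000 + 34,400,000×25 = 2,194,042,000; volume = 96,060,000 m³
S = 2,194,042,000 / 96,060,000 = 22.8403 ppt

22.84 ppt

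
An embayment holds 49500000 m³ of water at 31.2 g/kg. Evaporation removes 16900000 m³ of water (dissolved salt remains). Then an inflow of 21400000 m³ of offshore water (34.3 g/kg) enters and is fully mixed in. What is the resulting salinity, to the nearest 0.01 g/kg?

After evaporation: salt = 49,500,000×31.2 = 1,544,400,000; volume = 49,500,000 − 16,900,000 = 32,600,000 m³
After mixing: salt = 1,544,400,000 + 21,400,000×34.3 = 2,278,420,000; volume = 32,600,000 + 21,400,000 = 54,000,000 m³
S = 2,278,420,000 / 54,000,000 = 42.193 g/kg

42.19 g/kg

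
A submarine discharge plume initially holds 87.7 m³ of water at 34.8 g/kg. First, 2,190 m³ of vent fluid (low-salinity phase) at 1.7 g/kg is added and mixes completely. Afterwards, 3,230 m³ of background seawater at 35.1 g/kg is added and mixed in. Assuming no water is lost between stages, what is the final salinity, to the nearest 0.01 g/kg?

21.81 g/kg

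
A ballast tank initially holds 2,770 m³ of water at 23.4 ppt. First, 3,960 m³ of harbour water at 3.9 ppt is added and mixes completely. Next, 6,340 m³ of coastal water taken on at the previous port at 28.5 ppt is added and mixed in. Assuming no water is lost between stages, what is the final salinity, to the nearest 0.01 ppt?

19.97 ppt

Weighted by volume,
Initial salt = 2,770×23.4 = 64,818
After stage 1: salt = 64,818 + 3,960×3.9 = 80,262; volume = 6,730 m³; S = 11.926 ppt
After stage 2: salt = 80,262 + 6,340×28.5 = 260,952; volume = 13,070 m³
S = 260,952 / 13,070 = 19.9657 ppt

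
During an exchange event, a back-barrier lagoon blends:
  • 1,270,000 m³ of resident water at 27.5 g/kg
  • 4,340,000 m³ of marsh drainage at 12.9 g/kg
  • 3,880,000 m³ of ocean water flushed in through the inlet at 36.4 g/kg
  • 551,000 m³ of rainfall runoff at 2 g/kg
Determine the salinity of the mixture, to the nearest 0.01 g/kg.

23.23 g/kg

Weighted by volume,
salt = 1,270,000×27.5 + 4,340,000×12.9 + 3,880,000×36.4 + 551,000×2 = 34,925,000 + 55,986,000 + 141,232,000 + 1,102,000 = 233,245,000
volume = 1,270,000 + 4,340,000 + 3,880,000 + 551,000 = 10,041,000 m³
S = 233,245,000 / 10,041,000 = 23.2293 g/kg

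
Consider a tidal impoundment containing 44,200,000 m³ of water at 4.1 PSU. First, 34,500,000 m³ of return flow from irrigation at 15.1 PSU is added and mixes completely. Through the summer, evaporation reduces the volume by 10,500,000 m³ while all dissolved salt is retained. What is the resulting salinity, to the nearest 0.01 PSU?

10.30 PSU

After mixing: salt = 44,200,000×4.1 + 34,500,000×15.1 = 702,170,000; volume = 78,700,000 m³
After evaporation: salt unchanged = 702,170,000; volume = 78,700,000 − 10,500,000 = 68,200,000 m³
S = 702,170,000 / 68,200,000 = 10.2957 PSU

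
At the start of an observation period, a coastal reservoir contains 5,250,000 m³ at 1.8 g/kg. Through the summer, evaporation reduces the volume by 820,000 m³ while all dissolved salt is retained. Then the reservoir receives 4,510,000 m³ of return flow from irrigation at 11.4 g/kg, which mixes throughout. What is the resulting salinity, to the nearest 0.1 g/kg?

After evaporation: salt = 5,250,000×1.8 = 9,450,000; volume = 5,250,000 − 820,000 = 4,430,000 m³
After mixing: salt = 9,450,000 + 4,510,000×11.4 = 60,864,000; volume = 4,430,000 + 4,510,000 = 8,940,000 m³
S = 60,864,000 / 8,940,000 = 6.8081 g/kg

6.8 g/kg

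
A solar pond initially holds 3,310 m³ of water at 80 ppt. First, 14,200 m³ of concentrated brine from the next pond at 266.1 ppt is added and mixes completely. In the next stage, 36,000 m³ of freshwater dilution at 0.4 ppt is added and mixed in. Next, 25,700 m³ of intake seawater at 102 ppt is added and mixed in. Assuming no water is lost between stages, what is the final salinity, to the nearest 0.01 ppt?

Salt balance:
Initial salt = 3,310×80 = 264,800
After stage 1: salt = 264,800 + 14,200×266.1 = 4,043,420; volume = 17,510 m³; S = 230.921 ppt
After stage 2: salt = 4,043,420 + 36,000×0.4 = 4,057,820; volume = 53,510 m³; S = 75.833 ppt
After stage 3: salt = 4,057,820 + 25,700×102 = 6,679,220; volume = 79,210 m³
S = 6,679,220 / 79,210 = 84.3229 ppt

84.32 ppt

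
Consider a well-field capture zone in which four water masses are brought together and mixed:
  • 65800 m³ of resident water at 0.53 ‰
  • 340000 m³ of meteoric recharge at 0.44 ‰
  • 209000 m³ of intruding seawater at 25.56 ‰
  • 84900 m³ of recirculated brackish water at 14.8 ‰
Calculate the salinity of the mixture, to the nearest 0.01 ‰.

9.69 ‰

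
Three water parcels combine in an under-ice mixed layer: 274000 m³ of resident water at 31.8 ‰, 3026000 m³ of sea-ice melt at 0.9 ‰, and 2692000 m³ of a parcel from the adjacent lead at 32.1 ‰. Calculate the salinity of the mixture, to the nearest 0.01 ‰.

Total salt / total volume:
salt = 274,000×31.8 + 3,026,000×0.9 + 2,692,000×32.1 = 8,713,200 + 2,723,400 + 86,413,200 = 97,849,800
volume = 274,000 + 3,026,000 + 2,692,000 = 5,992,000 m³
S = 97,849,800 / 5,992,000 = 16.3301 ‰

16.33 ‰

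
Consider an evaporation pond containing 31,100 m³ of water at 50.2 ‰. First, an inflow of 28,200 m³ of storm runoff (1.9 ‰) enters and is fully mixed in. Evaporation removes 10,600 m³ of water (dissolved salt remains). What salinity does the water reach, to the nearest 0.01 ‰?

33.16 ‰

After mixing: salt = 31,100×50.2 + 28,200×1.9 = 1,614,800; volume = 59,300 m³
After evaporation: salt unchanged = 1,614,800; volume = 59,300 − 10,600 = 48,700 m³
S = 1,614,800 / 48,700 = 33.1581 ‰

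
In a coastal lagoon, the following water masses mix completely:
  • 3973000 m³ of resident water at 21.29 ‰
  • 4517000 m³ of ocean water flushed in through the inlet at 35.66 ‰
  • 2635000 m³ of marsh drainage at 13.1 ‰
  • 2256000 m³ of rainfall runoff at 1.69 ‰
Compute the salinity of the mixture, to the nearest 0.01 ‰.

Salt balance:
salt = 3,973,000×21.29 + 4,517,000×35.66 + 2,635,000×13.1 + 2,256,000×1.69 = 84,585,170 + 161,076,220 + 34,518,500 + 3,812,640 = 283,992,530
volume = 3,973,000 + 4,517,000 + 2,635,000 + 2,256,000 = 13,381,000 m³
S = 283,992,530 / 13,381,000 = 21.2236 ‰

21.22 ‰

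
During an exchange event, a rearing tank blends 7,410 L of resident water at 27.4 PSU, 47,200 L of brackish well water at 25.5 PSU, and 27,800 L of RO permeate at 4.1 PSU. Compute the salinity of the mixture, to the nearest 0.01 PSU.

By conservation of dissolved salt,
salt = 7,410×27.4 + 47,200×25.5 + 27,800×4.1 = 203,034 + 1,203,600 + 113,980 = 1,520,614
volume = 7,410 + 47,200 + 27,800 = 82,410 L
S = 1,520,614 / 82,410 = 18.4518 PSU

18.45 PSU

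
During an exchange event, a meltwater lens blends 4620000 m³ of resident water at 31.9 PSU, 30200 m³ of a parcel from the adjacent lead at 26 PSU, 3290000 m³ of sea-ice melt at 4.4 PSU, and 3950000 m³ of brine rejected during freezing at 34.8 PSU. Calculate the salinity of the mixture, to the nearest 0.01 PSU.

Salt balance:
salt = 4,620,000×31.9 + 30,200×26 + 3,290,000×4.4 + 3,950,000×34.8 = 147,378,000 + 785,200 + 14,476,000 + 137,460,000 = 300,099,200
volume = 4,620,000 + 30,200 + 3,290,000 + 3,950,000 = 11,890,200 m³
S = 300,099,200 / 11,890,200 = 25.2392 PSU

25.24 PSU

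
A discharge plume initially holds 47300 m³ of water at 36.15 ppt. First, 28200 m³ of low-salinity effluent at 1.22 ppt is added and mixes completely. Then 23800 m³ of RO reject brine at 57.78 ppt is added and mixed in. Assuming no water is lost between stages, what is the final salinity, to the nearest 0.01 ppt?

By conservation of dissolved salt,
Initial salt = 47,300×36.15 = 1,709,895
After stage 1: salt = 1,709,895 + 28,200×1.22 = 1,744,299; volume = 75,500 m³; S = 23.103 ppt
After stage 2: salt = 1,744,299 + 23,800×57.78 = 3,119,463; volume = 99,300 m³
S = 3,119,463 / 99,300 = 31.4145 ppt

31.41 ppt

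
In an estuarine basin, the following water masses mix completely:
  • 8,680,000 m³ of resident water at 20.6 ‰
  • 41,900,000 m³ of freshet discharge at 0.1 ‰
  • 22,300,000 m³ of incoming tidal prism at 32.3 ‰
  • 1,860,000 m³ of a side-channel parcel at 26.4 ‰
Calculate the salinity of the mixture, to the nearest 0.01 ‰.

12.74 ‰

By conservation of dissolved salt,
salt = 8,680,000×20.6 + 41,900,000×0.1 + 22,300,000×32.3 + 1,860,000×26.4 = 178,808,000 + 4,190,000 + 720,290,000 + 49,104,000 = 952,392,000
volume = 8,680,000 + 41,900,000 + 22,300,000 + 1,860,000 = 74,740,000 m³
S = 952,392,000 / 74,740,000 = 12.7427 ‰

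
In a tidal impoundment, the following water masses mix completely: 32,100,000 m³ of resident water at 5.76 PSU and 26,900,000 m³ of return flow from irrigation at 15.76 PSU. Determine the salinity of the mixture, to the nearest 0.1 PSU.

Total salt / total volume:
salt = 32,100,000×5.76 + 26,900,000×15.76 = 184,896,000 + 423,944,000 = 608,840,000
volume = 32,100,000 + 26,900,000 = 59,000,000 m³
S = 608,840,000 / 59,000,000 = 10.319 PSU

10.3 PSU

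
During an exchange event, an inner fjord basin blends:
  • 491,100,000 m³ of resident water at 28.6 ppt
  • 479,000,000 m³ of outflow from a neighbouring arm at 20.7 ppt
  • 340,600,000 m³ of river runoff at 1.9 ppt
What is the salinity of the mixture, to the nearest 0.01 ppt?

18.77 ppt

Total salt / total volume:
salt = 491,100,000×28.6 + 479,000,000×20.7 + 340,600,000×1.9 = 14,045,460,000 + 9,915,300,000 + 647,140,000 = 24,607,900,000
volume = 491,100,000 + 479,000,000 + 340,600,000 = 1,310,700,000 m³
S = 24,607,900,000 / 1,310,700,000 = 18.7746 ppt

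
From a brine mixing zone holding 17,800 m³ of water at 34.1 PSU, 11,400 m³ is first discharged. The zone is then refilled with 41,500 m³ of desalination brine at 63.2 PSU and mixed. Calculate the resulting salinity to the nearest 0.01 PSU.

59.31 PSU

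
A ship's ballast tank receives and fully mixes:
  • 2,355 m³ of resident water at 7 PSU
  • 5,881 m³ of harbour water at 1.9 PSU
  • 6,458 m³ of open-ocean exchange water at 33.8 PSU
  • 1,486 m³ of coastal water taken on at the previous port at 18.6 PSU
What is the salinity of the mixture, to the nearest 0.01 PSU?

16.91 PSU

By conservation of dissolved salt,
salt = 2,355×7 + 5,881×1.9 + 6,458×33.8 + 1,486×18.6 = 16,485 + 11,173.9 + 218,280.4 + 27,639.6 = 273,578.9
volume = 2,355 + 5,881 + 6,458 + 1,486 = 16,180 m³
S = 273,578.9 / 16,180 = 16.9085 PSU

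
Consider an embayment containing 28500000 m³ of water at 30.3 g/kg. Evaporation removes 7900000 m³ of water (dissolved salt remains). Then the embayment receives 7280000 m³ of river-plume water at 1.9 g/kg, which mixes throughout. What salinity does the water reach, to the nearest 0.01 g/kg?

31.47 g/kg

After evaporation: salt = 28,500,000×30.3 = 863,550,000; volume = 28,500,000 − 7,900,000 = 20,600,000 m³
After mixing: salt = 863,550,000 + 7,280,000×1.9 = 877,382,000; volume = 20,600,000 + 7,280,000 = 27,880,000 m³
S = 877,382,000 / 27,880,000 = 31.4699 g/kg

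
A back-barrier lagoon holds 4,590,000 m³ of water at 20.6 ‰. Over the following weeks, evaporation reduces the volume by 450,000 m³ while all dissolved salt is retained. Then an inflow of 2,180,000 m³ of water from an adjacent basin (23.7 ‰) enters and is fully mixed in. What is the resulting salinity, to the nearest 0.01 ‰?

After evaporation: salt = 4,590,000×20.6 = 94,554,000; volume = 4,590,000 − 450,000 = 4,140,000 m³
After mixing: salt = 94,554,000 + 2,180,000×23.7 = 146,220,000; volume = 4,140,000 + 2,180,000 = 6,320,000 m³
S = 146,220,000 / 6,320,000 = 23.1361 ‰

23.14 ‰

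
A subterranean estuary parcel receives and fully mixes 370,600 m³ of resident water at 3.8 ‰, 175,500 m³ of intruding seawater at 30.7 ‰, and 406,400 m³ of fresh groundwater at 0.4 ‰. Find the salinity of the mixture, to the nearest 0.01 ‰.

7.31 ‰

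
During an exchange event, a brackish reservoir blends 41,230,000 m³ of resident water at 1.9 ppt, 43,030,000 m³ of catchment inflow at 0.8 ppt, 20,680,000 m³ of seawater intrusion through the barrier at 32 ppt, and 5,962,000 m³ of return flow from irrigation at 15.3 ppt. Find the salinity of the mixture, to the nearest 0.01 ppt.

Conserving salt mass:
salt = 41,230,000×1.9 + 43,030,000×0.8 + 20,680,000×32 + 5,962,000×15.3 = 78,337,000 + 34,424,000 + 661,760,000 + 91,218,600 = 865,739,600
volume = 41,230,000 + 43,030,000 + 20,680,000 + 5,962,000 = 110,902,000 m³
S = 865,739,600 / 110,902,000 = 7.8063 ppt

7.81 ppt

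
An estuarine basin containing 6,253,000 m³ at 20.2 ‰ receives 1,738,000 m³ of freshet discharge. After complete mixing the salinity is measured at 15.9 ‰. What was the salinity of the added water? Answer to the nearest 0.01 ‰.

Salt balance: 6,253,000×20.2 + 1,738,000×S = 7,991,000×15.9
126,310,600 + 1,738,000·S = 127,056,900
S = (127,056,900 − 126,310,600) / 1,738,000 = 0.4294 ‰

0.43 ‰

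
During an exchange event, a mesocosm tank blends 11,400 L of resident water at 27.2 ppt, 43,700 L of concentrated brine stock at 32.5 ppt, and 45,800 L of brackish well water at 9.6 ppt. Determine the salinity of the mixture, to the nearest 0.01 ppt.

21.51 ppt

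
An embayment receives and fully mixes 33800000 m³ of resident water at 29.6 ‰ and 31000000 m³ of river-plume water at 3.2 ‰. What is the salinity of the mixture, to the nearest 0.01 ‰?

Total salt / total volume:
salt = 33,800,000×29.6 + 31,000,000×3.2 = 1,000,480,000 + 99,200,000 = 1,099,680,000
volume = 33,800,000 + 31,000,000 = 64,800,000 m³
S = 1,099,680,000 / 64,800,000 = 16.9704 ‰

16.97 ‰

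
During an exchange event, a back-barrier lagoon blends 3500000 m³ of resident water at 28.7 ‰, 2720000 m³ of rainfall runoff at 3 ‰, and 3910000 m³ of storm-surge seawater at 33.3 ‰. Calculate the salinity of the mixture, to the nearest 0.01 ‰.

23.57 ‰

By conservation of dissolved salt,
salt = 3,500,000×28.7 + 2,720,000×3 + 3,910,000×33.3 = 100,450,000 + 8,160,000 + 130,203,000 = 238,813,000
volume = 3,500,000 + 2,720,000 + 3,910,000 = 10,130,000 m³
S = 238,813,000 / 10,130,000 = 23.5748 ‰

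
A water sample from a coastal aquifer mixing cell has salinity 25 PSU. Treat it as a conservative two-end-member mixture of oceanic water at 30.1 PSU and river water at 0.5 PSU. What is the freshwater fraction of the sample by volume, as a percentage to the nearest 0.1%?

Let f be the freshwater fraction. Salt balance per unit volume:
f×0.5 + (1−f)×30.1 = 25
f = (30.1 − 25) / (30.1 − 0.5) = 5.1/29.6 = 0.1723

17.2%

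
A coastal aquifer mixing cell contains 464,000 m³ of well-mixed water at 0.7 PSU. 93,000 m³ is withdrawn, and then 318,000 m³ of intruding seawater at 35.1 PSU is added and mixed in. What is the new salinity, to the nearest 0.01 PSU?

16.58 PSU

Remaining after removal: 371,000 m³ at 0.7 PSU (salt = 259,700)
After addition: salt = 259,700 + 318,000×35.1 = 11,421,500; volume = 689,000 m³
S = 11,421,500 / 689,000 = 16.5769 PSU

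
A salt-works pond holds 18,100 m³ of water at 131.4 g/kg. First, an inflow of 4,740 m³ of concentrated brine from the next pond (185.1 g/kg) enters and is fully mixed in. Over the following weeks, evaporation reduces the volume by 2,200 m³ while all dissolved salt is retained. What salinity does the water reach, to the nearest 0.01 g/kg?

157.74 g/kg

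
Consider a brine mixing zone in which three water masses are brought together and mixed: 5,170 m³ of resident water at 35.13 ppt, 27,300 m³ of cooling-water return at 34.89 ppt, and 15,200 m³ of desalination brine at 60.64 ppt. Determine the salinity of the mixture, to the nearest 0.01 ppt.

43.13 ppt

Conserving salt mass:
salt = 5,170×35.13 + 27,300×34.89 + 15,200×60.64 = 181,622.1 + 952,497 + 921,728 = 2,055,847.1
volume = 5,170 + 27,300 + 15,200 = 47,670 m³
S = 2,055,847.1 / 47,670 = 43.1266 ppt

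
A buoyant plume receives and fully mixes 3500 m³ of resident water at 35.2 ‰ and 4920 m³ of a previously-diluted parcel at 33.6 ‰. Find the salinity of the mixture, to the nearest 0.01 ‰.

34.27 ‰

Mass of salt is conserved:
salt = 3,500×35.2 + 4,920×33.6 = 123,200 + 165,312 = 288,512
volume = 3,500 + 4,920 = 8,420 m³
S = 288,512 / 8,420 = 34.2651 ‰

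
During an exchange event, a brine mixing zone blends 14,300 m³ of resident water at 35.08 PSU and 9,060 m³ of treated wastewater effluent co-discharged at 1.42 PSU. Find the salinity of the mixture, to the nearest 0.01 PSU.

22.03 PSU

By conservation of dissolved salt,
salt = 14,300×35.08 + 9,060×1.42 = 501,644 + 12,865.2 = 514,509.2
volume = 14,300 + 9,060 = 23,360 m³
S = 514,509.2 / 23,360 = 22.0252 PSU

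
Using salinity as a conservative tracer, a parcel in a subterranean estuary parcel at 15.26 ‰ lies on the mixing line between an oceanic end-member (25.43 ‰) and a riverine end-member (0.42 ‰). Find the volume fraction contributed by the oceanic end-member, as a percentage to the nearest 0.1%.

59.3%

Let g be the oceanic fraction. Salt balance per unit volume:
g×25.43 + (1−g)×0.42 = 15.26
g = (15.26 − 0.42) / (25.43 − 0.42) = 14.84/25.01 = 0.5934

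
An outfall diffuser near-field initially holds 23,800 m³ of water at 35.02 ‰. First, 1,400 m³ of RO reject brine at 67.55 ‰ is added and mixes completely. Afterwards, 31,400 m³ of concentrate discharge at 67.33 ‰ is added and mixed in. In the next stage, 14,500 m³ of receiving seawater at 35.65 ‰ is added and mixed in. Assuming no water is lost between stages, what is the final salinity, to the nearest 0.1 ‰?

By conservation of dissolved salt,
Initial salt = 23,800×35.02 = 833,476
After stage 1: salt = 833,476 + 1,400×67.55 = 928,046; volume = 25,200 m³; S = 36.827 ‰
After stage 2: salt = 928,046 + 31,400×67.33 = 3,042,208; volume = 56,600 m³; S = 53.749 ‰
After stage 3: salt = 3,042,208 + 14,500×35.65 = 3,559,133; volume = 71,100 m³
S = 3,559,133 / 71,100 = 50.0581 ‰

50.1 ‰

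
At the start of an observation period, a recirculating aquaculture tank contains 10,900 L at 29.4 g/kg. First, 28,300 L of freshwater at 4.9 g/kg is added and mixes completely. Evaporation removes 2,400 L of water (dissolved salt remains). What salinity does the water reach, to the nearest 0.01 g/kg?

12.48 g/kg

After mixing: salt = 10,900×29.4 + 28,300×4.9 = 459,130; volume = 39,200 L
After evaporation: salt unchanged = 459,130; volume = 39,200 − 2,400 = 36,800 L
S = 459,130 / 36,800 = 12.4764 g/kg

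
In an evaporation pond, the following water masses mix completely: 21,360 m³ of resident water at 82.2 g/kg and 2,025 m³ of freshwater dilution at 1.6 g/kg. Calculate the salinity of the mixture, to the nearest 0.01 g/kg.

Conserving salt mass:
salt = 21,360×82.2 + 2,025×1.6 = 1,755,792 + 3,240 = 1,759,032
volume = 21,360 + 2,025 = 23,385 m³
S = 1,759,032 / 23,385 = 75.2205 g/kg

75.22 g/kg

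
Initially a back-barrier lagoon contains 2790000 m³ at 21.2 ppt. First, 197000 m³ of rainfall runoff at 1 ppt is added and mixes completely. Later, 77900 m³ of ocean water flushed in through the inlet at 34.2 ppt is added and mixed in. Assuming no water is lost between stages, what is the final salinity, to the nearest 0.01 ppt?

20.23 ppt

By conservation of dissolved salt,
Initial salt = 2,790,000×21.2 = 59,148,000
After stage 1: salt = 59,148,000 + 197,000×1 = 59,345,000; volume = 2,987,000 m³; S = 19.868 ppt
After stage 2: salt = 59,345,000 + 77,900×34.2 = 62,009,180; volume = 3,064,900 m³
S = 62,009,180 / 3,064,900 = 20.232 ppt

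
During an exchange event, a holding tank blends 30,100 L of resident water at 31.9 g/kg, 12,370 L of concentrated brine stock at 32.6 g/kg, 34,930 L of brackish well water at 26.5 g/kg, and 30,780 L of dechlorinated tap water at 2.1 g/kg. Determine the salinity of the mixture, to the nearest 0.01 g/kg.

21.76 g/kg

Salt balance:
salt = 30,100×31.9 + 12,370×32.6 + 34,930×26.5 + 30,780×2.1 = 960,190 + 403,262 + 925,645 + 64,638 = 2,353,735
volume = 30,100 + 12,370 + 34,930 + 30,780 = 108,180 L
S = 2,353,735 / 108,180 = 21.7576 g/kg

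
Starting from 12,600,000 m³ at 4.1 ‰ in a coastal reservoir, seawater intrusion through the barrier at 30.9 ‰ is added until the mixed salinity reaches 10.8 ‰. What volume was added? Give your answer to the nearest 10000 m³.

4200000 m³

Salt balance: 12,600,000×4.1 + V×30.9 = (12,600,000+V)×10.8
51,660,000 + 30.9V = 136,080,000 + 10.8V
84,420,000 = 20.1V
V = 4,200,000 m³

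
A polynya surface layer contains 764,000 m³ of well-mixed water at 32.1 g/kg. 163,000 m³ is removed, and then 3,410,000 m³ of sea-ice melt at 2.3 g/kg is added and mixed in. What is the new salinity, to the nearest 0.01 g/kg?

Remaining after removal: 601,000 m³ at 32.1 g/kg (salt = 19,292,100)
After addition: salt = 19,292,100 + 3,410,000×2.3 = 27,135,100; volume = 4,011,000 m³
S = 27,135,100 / 4,011,000 = 6.7652 g/kg

6.77 g/kg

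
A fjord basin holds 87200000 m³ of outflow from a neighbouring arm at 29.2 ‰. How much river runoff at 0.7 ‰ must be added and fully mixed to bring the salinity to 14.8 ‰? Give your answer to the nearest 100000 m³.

89100000 m³

Salt balance: 87,200,000×29.2 + V×0.7 = (87,200,000+V)×14.8
2,546,240,000 + 0.7V = 1,290,560,000 + 14.8V
1,255,680,000 = 14.1V
V = 89,055,319.15 m³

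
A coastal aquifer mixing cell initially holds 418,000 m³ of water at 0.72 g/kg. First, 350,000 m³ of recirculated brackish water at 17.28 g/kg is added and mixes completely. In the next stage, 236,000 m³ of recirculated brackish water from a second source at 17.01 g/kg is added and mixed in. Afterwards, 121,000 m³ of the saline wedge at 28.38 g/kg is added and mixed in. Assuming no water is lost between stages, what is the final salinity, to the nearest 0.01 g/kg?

12.26 g/kg

Salt balance:
Initial salt = 418,000×0.72 = 300,960
After stage 1: salt = 300,960 + 350,000×17.28 = 6,348,960; volume = 768,000 m³; S = 8.267 g/kg
After stage 2: salt = 6,348,960 + 236,000×17.01 = 10,363,320; volume = 1,004,000 m³; S = 10.322 g/kg
After stage 3: salt = 10,363,320 + 121,000×28.38 = 13,797,300; volume = 1,125,000 m³
S = 13,797,300 / 1,125,000 = 12.2643 g/kg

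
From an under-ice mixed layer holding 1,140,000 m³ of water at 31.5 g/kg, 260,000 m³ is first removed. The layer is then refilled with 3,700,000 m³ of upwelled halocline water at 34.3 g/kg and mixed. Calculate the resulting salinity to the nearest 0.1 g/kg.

33.8 g/kg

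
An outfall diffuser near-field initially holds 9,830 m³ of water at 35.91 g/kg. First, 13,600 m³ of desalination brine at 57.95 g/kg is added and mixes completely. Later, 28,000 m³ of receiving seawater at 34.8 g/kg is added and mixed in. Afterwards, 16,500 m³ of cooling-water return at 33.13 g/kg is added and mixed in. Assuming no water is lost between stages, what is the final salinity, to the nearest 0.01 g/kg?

39.19 g/kg

Conserving salt mass:
Initial salt = 9,830×35.91 = 352,995.3
After stage 1: salt = 352,995.3 + 13,600×57.95 = 1,141,115.3; volume = 23,430 m³; S = 48.703 g/kg
After stage 2: salt = 1,141,115.3 + 28,000×34.8 = 2,115,515.3; volume = 51,430 m³; S = 41.134 g/kg
After stage 3: salt = 2,115,515.3 + 16,500×33.13 = 2,662,160.3; volume = 67,930 m³
S = 2,662,160.3 / 67,930 = 39.1898 g/kg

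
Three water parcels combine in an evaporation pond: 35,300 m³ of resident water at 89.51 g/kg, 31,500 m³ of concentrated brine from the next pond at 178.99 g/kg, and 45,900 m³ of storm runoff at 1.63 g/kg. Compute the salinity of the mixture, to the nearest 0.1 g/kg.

78.7 g/kg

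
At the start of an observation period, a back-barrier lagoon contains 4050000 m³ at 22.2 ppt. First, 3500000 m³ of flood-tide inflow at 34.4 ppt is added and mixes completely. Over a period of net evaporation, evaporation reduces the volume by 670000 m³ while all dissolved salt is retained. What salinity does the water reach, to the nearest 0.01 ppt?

After mixing: salt = 4,050,000×22.2 + 3,500,000×34.4 = 210,310,000; volume = 7,550,000 m³
After evaporation: salt unchanged = 210,310,000; volume = 7,550,000 − 670,000 = 6,880,000 m³
S = 210,310,000 / 6,880,000 = 30.5683 ppt

30.57 ppt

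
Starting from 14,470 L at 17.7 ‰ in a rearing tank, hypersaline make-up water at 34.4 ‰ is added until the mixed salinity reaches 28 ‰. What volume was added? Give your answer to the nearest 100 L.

Salt balance: 14,470×17.7 + V×34.4 = (14,470+V)×28
256,119 + 34.4V = 405,160 + 28V
149,041 = 6.4V
V = 23,287.66 L

23300 L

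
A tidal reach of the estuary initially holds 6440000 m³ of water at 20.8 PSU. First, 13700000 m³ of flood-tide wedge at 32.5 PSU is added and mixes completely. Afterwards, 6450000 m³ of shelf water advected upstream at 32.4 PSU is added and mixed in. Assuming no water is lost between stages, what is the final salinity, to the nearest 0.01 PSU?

29.64 PSU

Salt balance:
Initial salt = 6,440,000×20.8 = 133,952,000
After stage 1: salt = 133,952,000 + 13,700,000×32.5 = 579,202,000; volume = 20,140,000 m³; S = 28.759 PSU
After stage 2: salt = 579,202,000 + 6,450,000×32.4 = 788,182,000; volume = 26,590,000 m³
S = 788,182,000 / 26,590,000 = 29.642 PSU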